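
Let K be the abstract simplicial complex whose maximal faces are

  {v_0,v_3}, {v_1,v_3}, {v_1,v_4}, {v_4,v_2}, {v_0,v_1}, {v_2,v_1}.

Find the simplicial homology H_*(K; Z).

Fix the vertex order v_0 < v_1 < v_2 < v_3 < v_4 and write every simplex with vertices in increasing order. Then dim K = 1 and the simplices of K are:

  0-simplices (5): [v_0], [v_1], [v_2], [v_3], [v_4]
  1-simplices (6): [v_0,v_1], [v_0,v_3], [v_1,v_2], [v_1,v_3], [v_1,v_4], [v_2,v_4]

Hence C_0 ≅ Z^5, C_1 ≅ Z^6.

The boundary map ∂_1: C_1 → C_0 maps an edge to its endpoints' difference, ∂[p,q] = q − p. For instance
  ∂[v_1,v_4] = [v_4] − [v_1].
This gives a 5×6 integer matrix of rank 4; reducing to Smith normal form yields diagonal entries (1,1,1,1).

From H_k ≅ ker(∂_k) / im(∂_{k+1}) we obtain:

  H_0: rank C_0 − rank ∂_1 = 5 − 4 = 1, and the invariant factors of ∂_1 are all 1, so H_0 ≅ Z.
  H_1: rank ker ∂_1 − rank ∂_2 = (6 − 4) − 0 = 2, and there is no ∂_2, so H_1 ≅ Z^2.

As a check, the Euler characteristic is 5 − 6 = -1, which agrees with 1 − 2 = -1.

H_0 = Z,  H_1 = Z^2.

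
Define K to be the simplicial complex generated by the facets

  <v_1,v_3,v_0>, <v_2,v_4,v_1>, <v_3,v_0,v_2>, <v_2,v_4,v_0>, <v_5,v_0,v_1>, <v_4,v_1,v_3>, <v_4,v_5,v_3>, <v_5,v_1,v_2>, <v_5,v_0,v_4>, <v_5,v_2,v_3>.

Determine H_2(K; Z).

H_2 ≅ 0.

Order the vertices as v_0 < v_1 < v_2 < v_3 < v_4 < v_5. Listing each simplex with vertices in this order, K has dimension 2 with simplices:

  0-simplices (6): [v_0], [v_1], [v_2], [v_3], [v_4], [v_5]
  1-simplices (15): (15 of them)
  2-simplices (10): [v_0,v_1,v_3], [v_0,v_1,v_5], [v_0,v_2,v_3], [v_0,v_2,v_4], [v_0,v_4,v_5], [v_1,v_2,v_4], [v_1,v_2,v_5], [v_1,v_3,v_4], [v_2,v_3,v_5], [v_3,v_4,v_5]

so the chain groups are C_0 ≅ Z^6, C_1 ≅ Z^15, C_2 ≅ Z^10.

∂_1: C_1 → C_0 is given by ∂[p,q] = [q] − [p]. For instance
  ∂[v_0,v_2] = [v_2] − [v_0].
The 6×15 boundary matrix has rank 5 and Smith normal form diag(1,1,1,1,1).

The boundary map ∂_2: C_2 → C_1 acts by ∂[p,q,r] = [q,r] − [p,r] + [p,q]. For instance
  ∂[v_0,v_1,v_5] = [v_1,v_5] − [v_0,v_5] + [v_0,v_1],
  ∂[v_0,v_1,v_3] = [v_1,v_3] − [v_0,v_3] + [v_0,v_1].
The 15×10 boundary matrix has rank 10 and Smith normal form diag(1,1,1,1,1,1,1,1,1,2).

Reading off H_k = ker ∂_k / im ∂_{k+1}:

  H_2: rank ker ∂_2 − rank ∂_3 = (10 − 10) − 0 = 0, and there is no ∂_3, so H_2 ≅ 0.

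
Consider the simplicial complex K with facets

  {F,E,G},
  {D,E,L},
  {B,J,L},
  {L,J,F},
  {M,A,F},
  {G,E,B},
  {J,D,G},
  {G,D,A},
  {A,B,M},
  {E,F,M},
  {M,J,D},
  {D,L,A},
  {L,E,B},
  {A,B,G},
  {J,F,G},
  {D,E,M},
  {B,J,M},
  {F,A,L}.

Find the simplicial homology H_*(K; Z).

H_0 ≅ Z,  H_1 ≅ Z^2,  H_2 ≅ Z.

K has 9 vertices, 27 edges, 18 triangles.
rank ∂_0 = 0, rank ∂_1 = 8 ⇒ b_0 = 9 − 0 − 8 = 1; all invariant factors of ∂_1 are 1 so no torsion. So H_0 = Z.
rank ∂_1 = 8, rank ∂_2 = 17 ⇒ b_1 = 27 − 8 − 17 = 2; all invariant factors of ∂_2 are 1 so no torsion. So H_1 = Z^2.
rank ∂_2 = 17, rank ∂_3 = 0 ⇒ b_2 = 18 − 17 − 0 = 1. So H_2 = Z.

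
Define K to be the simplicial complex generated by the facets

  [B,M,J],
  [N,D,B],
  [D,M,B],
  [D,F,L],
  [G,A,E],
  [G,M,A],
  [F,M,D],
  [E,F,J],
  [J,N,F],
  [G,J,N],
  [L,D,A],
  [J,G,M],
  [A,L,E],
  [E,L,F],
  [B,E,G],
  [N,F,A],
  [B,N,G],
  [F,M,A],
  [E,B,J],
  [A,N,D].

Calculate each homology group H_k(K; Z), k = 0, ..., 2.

K has 10 vertices, 30 edges, 20 triangles.
rank ∂_0 = 0, rank ∂_1 = 9 ⇒ b_0 = 10 − 0 − 9 = 1; all invariant factors of ∂_1 are 1 so no torsion. So H_0 ≅ Z.
rank ∂_1 = 9, rank ∂_2 = 20 ⇒ b_1 = 30 − 9 − 20 = 1; ∂_2 has invariant factor(s) [2] giving torsion. So H_1 ≅ Z ⊕ Z_2.
rank ∂_2 = 20, rank ∂_3 = 0 ⇒ b_2 = 20 − 20 − 0 = 0. So H_2 ≅ 0.

H_0 ≅ Z,  H_1 ≅ Z ⊕ Z_2,  H_2 = 0.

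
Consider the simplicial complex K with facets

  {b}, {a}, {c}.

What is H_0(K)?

H_0 = Z^3.

K has 3 vertices.
rank ∂_0 = 0, rank ∂_1 = 0 ⇒ b_0 = 3 − 0 − 0 = 3. So H_0 = Z^3.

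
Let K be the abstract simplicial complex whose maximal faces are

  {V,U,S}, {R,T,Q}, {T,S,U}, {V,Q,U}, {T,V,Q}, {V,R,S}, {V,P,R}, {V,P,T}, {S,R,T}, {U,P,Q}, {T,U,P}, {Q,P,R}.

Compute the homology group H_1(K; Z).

H_1 ≅ Z/2.

Order the vertices as P < Q < R < S < T < U < V. Listing each simplex with vertices in this order, K has dimension 2 with simplices:

  0-simplices (7): P, Q, R, S, T, U, V
  1-simplices (18): PQ, PR, PT, PU, PV, QR, QT, QU, QV, RS, RT, RV, ST, SU, SV, TU, TV, UV
  2-simplices (12): PQR, PQU, PRV, PTU, PTV, QRT, QTV, QUV, RST, RSV, STU, SUV

giving chain groups C_0 ≅ Z^7, C_1 ≅ Z^18, C_2 ≅ Z^12.

Boundary ∂_1: C_1 → C_0 is given by ∂[p,q] = [q] − [p].
The resulting 7×18 matrix has rank 6, and its Smith normal form has invariant factors (1,1,1,1,1,1).

The boundary map ∂_2: C_2 → C_1 sends each 2-simplex [p,q,r] to [q,r] − [p,r] + [p,q]. For instance
  ∂QTV = TV − QV + QT,
  ∂PRV = RV − PV + PR.
This gives a 18×12 integer matrix of rank 12; reducing to Smith normal form yields diagonal entries (1,1,1,1,1,1,1,1,1,1,1,2).

Reading off H_k = ker ∂_k / im ∂_{k+1}:

  H_1: rank ker ∂_1 − rank ∂_2 = (18 − 6) − 12 = 0, and ∂_2 has invariant factor 2 > 1, so H_1 ≅ Z/2.

(K is a triangulation of the real projective plane RP^2.)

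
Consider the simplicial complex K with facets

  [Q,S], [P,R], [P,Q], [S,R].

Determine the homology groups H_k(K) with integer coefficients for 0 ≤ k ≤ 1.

H_0 ≅ Z,  H_1 ≅ Z.

Fix the vertex order P < Q < R < S and write every simplex with vertices in increasing order. Then dim K = 1 and the simplices of K are:

  0-simplices (4): P, Q, R, S
  1-simplices (4): PQ, PR, QS, RS

Hence C_0 ≅ Z^4, C_1 ≅ Z^4.

Boundary ∂_1: C_1 → C_0 maps an edge to its endpoints' difference, ∂[p,q] = q − p.
The resulting 4×4 matrix has rank 3, and its Smith normal form has invariant factors (1,1,1).

Now H_k = ker ∂_k / im ∂_{k+1}, so:

  H_0: rank C_0 − rank ∂_1 = 4 − 3 = 1, and the invariant factors of ∂_1 are all 1, so H_0 ≅ Z.
  H_1: rank ker ∂_1 − rank ∂_2 = (4 − 3) − 0 = 1, and there is no ∂_2, so H_1 ≅ Z.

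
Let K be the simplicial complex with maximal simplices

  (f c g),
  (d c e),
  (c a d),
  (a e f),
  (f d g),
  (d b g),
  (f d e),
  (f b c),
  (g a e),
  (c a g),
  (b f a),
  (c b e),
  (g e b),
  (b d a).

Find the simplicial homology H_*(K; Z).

K has 7 vertices, 21 edges, 14 triangles.
rank ∂_0 = 0, rank ∂_1 = 6 ⇒ b_0 = 7 − 0 − 6 = 1; all invariant factors of ∂_1 are 1 so no torsion. So H_0 ≅ Z.
rank ∂_1 = 6, rank ∂_2 = 13 ⇒ b_1 = 21 − 6 − 13 = 2; all invariant factors of ∂_2 are 1 so no torsion. So H_1 ≅ Z^2.
rank ∂_2 = 13, rank ∂_3 = 0 ⇒ b_2 = 14 − 13 − 0 = 1. So H_2 ≅ Z.

H_0 = Z,  H_1 = Z^2,  H_2 = Z.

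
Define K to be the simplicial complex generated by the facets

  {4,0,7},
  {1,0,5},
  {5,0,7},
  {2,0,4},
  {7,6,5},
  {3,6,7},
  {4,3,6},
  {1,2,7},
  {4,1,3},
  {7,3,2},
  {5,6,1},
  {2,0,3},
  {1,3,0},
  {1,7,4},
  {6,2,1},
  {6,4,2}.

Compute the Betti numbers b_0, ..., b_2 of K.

Fix the vertex order 0 < 1 < 2 < 3 < 4 < 5 < 6 < 7 and write every simplex with vertices in increasing order. Then dim K = 2 and the simplices of K are:

  0-simplices (8): [0], [1], [2], [3], [4], [5], [6], [7]
  1-simplices (24): (24 of them)
  2-simplices (16): [0,1,3], [0,1,5], [0,2,3], [0,2,4], [0,4,7], [0,5,7], [1,2,6], [1,2,7], [1,3,4], [1,4,7], [1,5,6], [2,3,7], [2,4,6], [3,4,6], [3,6,7], [5,6,7]

giving chain groups C_0 ≅ Z^8, C_1 ≅ Z^24, C_2 ≅ Z^16.

The boundary map ∂_1: C_1 → C_0 is given by ∂[p,q] = [q] − [p]. For instance
  ∂[1,4] = [4] − [1].
This gives a 8×24 integer matrix of rank 7; reducing to Smith normal form yields diagonal entries (1,1,1,1,1,1,1).

∂_2: C_2 → C_1 sends each 2-simplex [p,q,r] to [q,r] − [p,r] + [p,q]. For instance
  ∂[1,4,7] = [4,7] − [1,7] + [1,4],
  ∂[1,2,7] = [2,7] − [1,7] + [1,2].
This gives a 24×16 integer matrix of rank 15; reducing to Smith normal form yields diagonal entries (1,1,1,1,1,1,1,1,1,1,1,1,1,1,1).

Reading off H_k = ker ∂_k / im ∂_{k+1}:

  H_0: rank C_0 − rank ∂_1 = 8 − 7 = 1, and the invariant factors of ∂_1 are all 1, so H_0 ≅ Z.
  H_1: rank ker ∂_1 − rank ∂_2 = (24 − 7) − 15 = 2, and the invariant factors of ∂_2 are all 1, so H_1 ≅ Z^2.
  H_2: rank ker ∂_2 − rank ∂_3 = (16 − 15) − 0 = 1, and there is no ∂_3, so H_2 ≅ Z.

(K is a triangulation of the torus T^2.)

Hence the Betti numbers are b_0 = 1, b_1 = 2, b_2 = 1.

b_0 = 1, b_1 = 2, b_2 = 1.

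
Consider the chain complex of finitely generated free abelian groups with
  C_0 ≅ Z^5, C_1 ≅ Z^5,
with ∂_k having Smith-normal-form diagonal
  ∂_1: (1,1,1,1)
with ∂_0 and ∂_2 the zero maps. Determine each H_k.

H_0: b_0 = 5 − 0 − 4 = 1; torsion from ∂_1 factors > 1: none. So H_0 ≅ Z.
H_1: b_1 = 5 − 4 − 0 = 1; torsion from ∂_2 factors > 1: none. So H_1 ≅ Z.

H_0 ≅ Z,  H_1 ≅ Z.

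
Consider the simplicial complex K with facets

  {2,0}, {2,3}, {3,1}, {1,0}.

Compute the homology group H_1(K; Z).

H_1 = Z.

Fix the vertex order 0 < 1 < 2 < 3 and write every simplex with vertices in increasing order. Then dim K = 1 and the simplices of K are:

  0-simplices (4): [0], [1], [2], [3]
  1-simplices (4): [0,1], [0,2], [1,3], [2,3]

Hence C_0 ≅ Z^4, C_1 ≅ Z^4.

The boundary map ∂_1: C_1 → C_0 is given by ∂[p,q] = [q] − [p].
As a 4×4 matrix over Z this has rank 3, with invariant factors (1,1,1).

Now H_k = ker ∂_k / im ∂_{k+1}, so:

  H_1: rank ker ∂_1 − rank ∂_2 = (4 − 3) − 0 = 1, and there is no ∂_2, so H_1 ≅ Z.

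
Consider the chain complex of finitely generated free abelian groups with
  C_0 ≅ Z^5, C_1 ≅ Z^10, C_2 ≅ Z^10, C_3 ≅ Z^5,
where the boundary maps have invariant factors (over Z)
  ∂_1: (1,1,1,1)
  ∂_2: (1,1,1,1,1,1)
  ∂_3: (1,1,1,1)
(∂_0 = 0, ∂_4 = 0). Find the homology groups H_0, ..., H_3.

H_0 ≅ Z,  H_1 = 0,  H_2 = 0,  H_3 ≅ Z.

H_0: b_0 = 5 − 0 − 4 = 1; torsion from ∂_1 factors > 1: none. So H_0 ≅ Z.
H_1: b_1 = 10 − 4 − 6 = 0; torsion from ∂_2 factors > 1: none. So H_1 ≅ 0.
H_2: b_2 = 10 − 6 − 4 = 0; torsion from ∂_3 factors > 1: none. So H_2 ≅ 0.
H_3: b_3 = 5 − 4 − 0 = 1; torsion from ∂_4 factors > 1: none. So H_3 ≅ Z.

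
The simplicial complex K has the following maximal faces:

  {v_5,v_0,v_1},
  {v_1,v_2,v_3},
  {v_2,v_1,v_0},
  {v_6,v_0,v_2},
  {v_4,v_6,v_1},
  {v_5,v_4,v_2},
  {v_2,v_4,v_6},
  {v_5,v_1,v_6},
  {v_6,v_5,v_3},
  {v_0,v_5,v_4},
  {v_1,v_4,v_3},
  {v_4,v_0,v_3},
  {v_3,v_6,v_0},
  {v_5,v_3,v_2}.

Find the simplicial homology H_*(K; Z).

Take the total order v_0 < v_1 < v_2 < v_3 < v_4 < v_5 < v_6 on the vertex set. Then K (dimension 2) consists of the simplices:

  0-simplices (7): [v_0], [v_1], [v_2], [v_3], [v_4], [v_5], [v_6]
  1-simplices (21): (21 of them)
  2-simplices (14): (14 of them)

giving chain groups C_0 ≅ Z^7, C_1 ≅ Z^21, C_2 ≅ Z^14.

The boundary map ∂_1: C_1 → C_0 is given by ∂[p,q] = [q] − [p].
As a 7×21 matrix over Z this has rank 6, with invariant factors (1,1,1,1,1,1).

The boundary map ∂_2: C_2 → C_1 maps a triangle to the signed sum of its edges. For instance
  ∂[v_1,v_2,v_3] = [v_2,v_3] − [v_1,v_3] + [v_1,v_2],
  ∂[v_2,v_4,v_6] = [v_4,v_6] − [v_2,v_6] + [v_2,v_4].
As a 21×14 matrix over Z this has rank 13, with invariant factors (1,1,1,1,1,1,1,1,1,1,1,1,1).

From H_k ≅ ker(∂_k) / im(∂_{k+1}) we obtain:

  H_0: rank C_0 − rank ∂_1 = 7 − 6 = 1, and the invariant factors of ∂_1 are all 1, so H_0 ≅ Z.
  H_1: rank ker ∂_1 − rank ∂_2 = (21 − 6) − 13 = 2, and the invariant factors of ∂_2 are all 1, so H_1 ≅ Z^2.
  H_2: rank ker ∂_2 − rank ∂_3 = (14 − 13) − 0 = 1, and there is no ∂_3, so H_2 ≅ Z.

H_0 = Z,  H_1 = Z^2,  H_2 = Z.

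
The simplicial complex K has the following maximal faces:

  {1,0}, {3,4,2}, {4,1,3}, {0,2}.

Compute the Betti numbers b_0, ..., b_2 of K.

b_0 = 1, b_1 = 1, b_2 = 0.

We work with the vertex ordering 0 < 1 < 2 < 3 < 4. The simplices of K, each written with vertices in increasing order, are:

  0-simplices (5): [0], [1], [2], [3], [4]
  1-simplices (7): [0,1], [0,2], [1,3], [1,4], [2,3], [2,4], [3,4]
  2-simplices (2): [1,3,4], [2,3,4]

Hence C_0 ≅ Z^5, C_1 ≅ Z^7, C_2 ≅ Z^2.

Boundary ∂_1: C_1 → C_0 is given by ∂[p,q] = [q] − [p].
The resulting 5×7 matrix has rank 4, and its Smith normal form has invariant factors (1,1,1,1).

Boundary ∂_2: C_2 → C_1 sends each 2-simplex [p,q,r] to [q,r] − [p,r] + [p,q]. For instance
  ∂[2,3,4] = [3,4] − [2,4] + [2,3],
  ∂[1,3,4] = [3,4] − [1,4] + [1,3].
The resulting 7×2 matrix has rank 2, and its Smith normal form has invariant factors (1,1).

Computing H_k = (kernel of ∂_k) / (image of ∂_{k+1}):

  H_0: rank C_0 − rank ∂_1 = 5 − 4 = 1, and the invariant factors of ∂_1 are all 1, so H_0 = Z.
  H_1: rank ker ∂_1 − rank ∂_2 = (7 − 4) − 2 = 1, and the invariant factors of ∂_2 are all 1, so H_1 = Z.
  H_2: rank ker ∂_2 − rank ∂_3 = (2 − 2) − 0 = 0, and there is no ∂_3, so H_2 = 0.

Hence the Betti numbers are b_0 = 1, b_1 = 1, b_2 = 0.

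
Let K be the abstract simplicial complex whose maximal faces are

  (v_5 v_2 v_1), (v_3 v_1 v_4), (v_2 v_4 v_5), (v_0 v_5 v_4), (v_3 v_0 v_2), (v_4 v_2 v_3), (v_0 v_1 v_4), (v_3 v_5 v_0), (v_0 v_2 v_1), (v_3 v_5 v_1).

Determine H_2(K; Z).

Order the vertices as v_0 < v_1 < v_2 < v_3 < v_4 < v_5. Listing each simplex with vertices in this order, K has dimension 2 with simplices:

  0-simplices (6): [v_0], [v_1], [v_2], [v_3], [v_4], [v_5]
  1-simplices (15): (15 of them)
  2-simplices (10): [v_0,v_1,v_2], [v_0,v_1,v_4], [v_0,v_2,v_3], [v_0,v_3,v_5], [v_0,v_4,v_5], [v_1,v_2,v_5], [v_1,v_3,v_4], [v_1,v_3,v_5], [v_2,v_3,v_4], [v_2,v_4,v_5]

Hence C_0 ≅ Z^6, C_1 ≅ Z^15, C_2 ≅ Z^10.

Boundary ∂_1: C_1 → C_0 sends each edge [p,q] (with p < q) to q − p.
The 6×15 boundary matrix has rank 5 and Smith normal form diag(1,1,1,1,1).

The boundary map ∂_2: C_2 → C_1 maps a triangle to the signed sum of its edges. For instance
  ∂[v_0,v_1,v_2] = [v_1,v_2] − [v_0,v_2] + [v_0,v_1],
  ∂[v_0,v_4,v_5] = [v_4,v_5] − [v_0,v_5] + [v_0,v_4].
This gives a 15×10 integer matrix of rank 10; reducing to Smith normal form yields diagonal entries (1,1,1,1,1,1,1,1,1,2).

Reading off H_k = ker ∂_k / im ∂_{k+1}:

  H_2: rank ker ∂_2 − rank ∂_3 = (10 − 10) − 0 = 0, and there is no ∂_3, so H_2 ≅ 0.

H_2 ≅ 0.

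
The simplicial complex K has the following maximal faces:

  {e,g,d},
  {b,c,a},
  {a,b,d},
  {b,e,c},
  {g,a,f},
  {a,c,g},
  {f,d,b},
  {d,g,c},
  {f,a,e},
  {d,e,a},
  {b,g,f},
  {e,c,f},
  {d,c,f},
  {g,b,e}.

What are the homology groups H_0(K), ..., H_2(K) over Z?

K has 7 vertices, 21 edges, 14 triangles.
rank ∂_0 = 0, rank ∂_1 = 6 ⇒ b_0 = 7 − 0 − 6 = 1; all invariant factors of ∂_1 are 1 so no torsion. So H_0 ≅ Z.
rank ∂_1 = 6, rank ∂_2 = 13 ⇒ b_1 = 21 − 6 − 13 = 2; all invariant factors of ∂_2 are 1 so no torsion. So H_1 ≅ Z^2.
rank ∂_2 = 13, rank ∂_3 = 0 ⇒ b_2 = 14 − 13 − 0 = 1. So H_2 ≅ Z.

H_0 = Z,  H_1 = Z^2,  H_2 = Z.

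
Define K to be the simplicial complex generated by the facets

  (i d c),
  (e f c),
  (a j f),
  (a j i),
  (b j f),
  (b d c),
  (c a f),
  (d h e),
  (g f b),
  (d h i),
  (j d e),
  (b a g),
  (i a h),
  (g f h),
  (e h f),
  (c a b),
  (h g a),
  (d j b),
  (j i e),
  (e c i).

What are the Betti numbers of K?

b_0 = 1, b_1 = 1, b_2 = 0.

K has 10 vertices, 30 edges, 20 triangles.
rank ∂_0 = 0, rank ∂_1 = 9 ⇒ b_0 = 10 − 0 − 9 = 1; all invariant factors of ∂_1 are 1 so no torsion. So H_0 = Z.
rank ∂_1 = 9, rank ∂_2 = 20 ⇒ b_1 = 30 − 9 − 20 = 1; ∂_2 has invariant factor(s) [2] giving torsion. So H_1 = Z ⊕ Z/2.
rank ∂_2 = 20, rank ∂_3 = 0 ⇒ b_2 = 20 − 20 − 0 = 0. So H_2 = 0.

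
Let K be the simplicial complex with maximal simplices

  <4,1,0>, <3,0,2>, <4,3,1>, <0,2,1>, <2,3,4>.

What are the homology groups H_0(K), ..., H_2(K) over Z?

Fix the vertex order 0 < 1 < 2 < 3 < 4 and write every simplex with vertices in increasing order. Then dim K = 2 and the simplices of K are:

  0-simplices (5): [0], [1], [2], [3], [4]
  1-simplices (10): [0,1], [0,2], [0,3], [0,4], [1,2], [1,3], [1,4], [2,3], [2,4], [3,4]
  2-simplices (5): [0,1,2], [0,1,4], [0,2,3], [1,3,4], [2,3,4]

giving chain groups C_0 ≅ Z^5, C_1 ≅ Z^10, C_2 ≅ Z^5.

∂_1: C_1 → C_0 maps an edge to its endpoints' difference, ∂[p,q] = q − p. For instance
  ∂[1,4] = [4] − [1].
As a 5×10 matrix over Z this has rank 4, with invariant factors (1,1,1,1).

∂_2: C_2 → C_1 sends each 2-simplex [p,q,r] to [q,r] − [p,r] + [p,q]. For instance
  ∂[1,3,4] = [3,4] − [1,4] + [1,3],
  ∂[0,1,2] = [1,2] − [0,2] + [0,1].
The 10×5 boundary matrix has rank 5 and Smith normal form diag(1,1,1,1,1).

Now H_k = ker ∂_k / im ∂_{k+1}, so:

  H_0: rank C_0 − rank ∂_1 = 5 − 4 = 1, and the invariant factors of ∂_1 are all 1, so H_0 = Z.
  H_1: rank ker ∂_1 − rank ∂_2 = (10 − 4) − 5 = 1, and the invariant factors of ∂_2 are all 1, so H_1 = Z.
  H_2: rank ker ∂_2 − rank ∂_3 = (5 − 5) − 0 = 0, and there is no ∂_3, so H_2 = 0.

(K is a triangulation of the Möbius band.)

H_0 ≅ Z,  H_1 ≅ Z,  H_2 = 0.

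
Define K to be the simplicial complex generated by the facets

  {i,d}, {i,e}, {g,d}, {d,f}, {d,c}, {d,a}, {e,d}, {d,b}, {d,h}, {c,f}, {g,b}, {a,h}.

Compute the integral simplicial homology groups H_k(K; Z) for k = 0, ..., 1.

H_0 ≅ Z,  H_1 ≅ Z^4.

K has 9 vertices, 12 edges.
rank ∂_0 = 0, rank ∂_1 = 8 ⇒ b_0 = 9 − 0 − 8 = 1; all invariant factors of ∂_1 are 1 so no torsion. So H_0 ≅ Z.
rank ∂_1 = 8, rank ∂_2 = 0 ⇒ b_1 = 12 − 8 − 0 = 4. So H_1 ≅ Z^4.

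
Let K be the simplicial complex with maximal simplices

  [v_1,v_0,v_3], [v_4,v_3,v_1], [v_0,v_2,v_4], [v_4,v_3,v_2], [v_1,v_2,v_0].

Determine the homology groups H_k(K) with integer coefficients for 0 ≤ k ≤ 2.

Order the vertices as v_0 < v_1 < v_2 < v_3 < v_4. Listing each simplex with vertices in this order, K has dimension 2 with simplices:

  0-simplices (5): [v_0], [v_1], [v_2], [v_3], [v_4]
  1-simplices (10): [v_0,v_1], [v_0,v_2], [v_0,v_3], [v_0,v_4], [v_1,v_2], [v_1,v_3], [v_1,v_4], [v_2,v_3], [v_2,v_4], [v_3,v_4]
  2-simplices (5): [v_0,v_1,v_2], [v_0,v_1,v_3], [v_0,v_2,v_4], [v_1,v_3,v_4], [v_2,v_3,v_4]

so the chain groups are C_0 ≅ Z^5, C_1 ≅ Z^10, C_2 ≅ Z^5.

The boundary map ∂_1: C_1 → C_0 sends each edge [p,q] (with p < q) to q − p. For instance
  ∂[v_0,v_2] = [v_2] − [v_0].
The resulting 5×10 matrix has rank 4, and its Smith normal form has invariant factors (1,1,1,1).

∂_2: C_2 → C_1 acts by ∂[p,q,r] = [q,r] − [p,r] + [p,q]. For instance
  ∂[v_2,v_3,v_4] = [v_3,v_4] − [v_2,v_4] + [v_2,v_3],
  ∂[v_1,v_3,v_4] = [v_3,v_4] − [v_1,v_4] + [v_1,v_3].
As a 10×5 matrix over Z this has rank 5, with invariant factors (1,1,1,1,1).

From H_k ≅ ker(∂_k) / im(∂_{k+1}) we obtain:

  H_0: rank C_0 − rank ∂_1 = 5 − 4 = 1, and the invariant factors of ∂_1 are all 1, so H_0 ≅ Z.
  H_1: rank ker ∂_1 − rank ∂_2 = (10 − 4) − 5 = 1, and the invariant factors of ∂_2 are all 1, so H_1 ≅ Z.
  H_2: rank ker ∂_2 − rank ∂_3 = (5 − 5) − 0 = 0, and there is no ∂_3, so H_2 ≅ 0.

H_0 = Z,  H_1 = Z,  H_2 = 0.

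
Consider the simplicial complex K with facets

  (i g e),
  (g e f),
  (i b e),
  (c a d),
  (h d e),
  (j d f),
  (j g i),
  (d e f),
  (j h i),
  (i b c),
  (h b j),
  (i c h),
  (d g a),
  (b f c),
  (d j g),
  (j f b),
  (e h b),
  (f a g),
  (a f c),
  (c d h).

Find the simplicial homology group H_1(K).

Take the total order a < b < c < d < e < f < g < h < i < j on the vertex set. Then K (dimension 2) consists of the simplices:

  0-simplices (10): a, b, c, d, e, f, g, h, i, j
  1-simplices (30): ac, ad, af, ag, bc, be, bf, bh, bi, bj, cd, cf, ch, ci, de, df, dg, dh, dj, ef, eg, eh, ei, fg, fj, gi, gj, hi, hj, ij
  2-simplices (20): acd, acf, adg, afg, bcf, bci, beh, bei, bfj, bhj, cdh, chi, def, deh, dfj, dgj, efg, egi, gij, hij

so the chain groups are C_0 ≅ Z^10, C_1 ≅ Z^30, C_2 ≅ Z^20.

∂_1: C_1 → C_0 sends each edge [p,q] (with p < q) to q − p. For instance
  ∂cd = d − c.
The resulting 10×30 matrix has rank 9, and its Smith normal form has invariant factors (1,1,1,1,1,1,1,1,1).

Boundary ∂_2: C_2 → C_1 maps a triangle to the signed sum of its edges. For instance
  ∂dfj = fj − dj + df,
  ∂bcf = cf − bf + bc.
The 30×20 boundary matrix has rank 20 and Smith normal form diag(1,1,1,1,1,1,1,1,1,1,1,1,1,1,1,1,1,1,1,2).

Computing H_k = (kernel of ∂_k) / (image of ∂_{k+1}):

  H_1: rank ker ∂_1 − rank ∂_2 = (30 − 9) − 20 = 1, and ∂_2 has invariant factor 2 > 1, so H_1 = Z × Z/2.

H_1 ≅ Z × Z/2.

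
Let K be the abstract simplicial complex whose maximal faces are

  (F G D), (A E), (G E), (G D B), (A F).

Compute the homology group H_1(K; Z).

H_1 ≅ Z.

Order the vertices as A < B < D < E < F < G. Listing each simplex with vertices in this order, K has dimension 2 with simplices:

  0-simplices (6): A, B, D, E, F, G
  1-simplices (8): AE, AF, BD, BG, DF, DG, EG, FG
  2-simplices (2): BDG, DFG

giving chain groups C_0 ≅ Z^6, C_1 ≅ Z^8, C_2 ≅ Z^2.

∂_1: C_1 → C_0 maps an edge to its endpoints' difference, ∂[p,q] = q − p. For instance
  ∂BG = G − B.
The resulting 6×8 matrix has rank 5, and its Smith normal form has invariant factors (1,1,1,1,1).

The boundary map ∂_2: C_2 → C_1 sends each 2-simplex [p,q,r] to [q,r] − [p,r] + [p,q]. For instance
  ∂DFG = FG − DG + DF,
  ∂BDG = DG − BG + BD.
The 8×2 boundary matrix has rank 2 and Smith normal form diag(1,1).

Now H_k = ker ∂_k / im ∂_{k+1}, so:

  H_1: rank ker ∂_1 − rank ∂_2 = (8 − 5) − 2 = 1, and the invariant factors of ∂_2 are all 1, so H_1 = Z.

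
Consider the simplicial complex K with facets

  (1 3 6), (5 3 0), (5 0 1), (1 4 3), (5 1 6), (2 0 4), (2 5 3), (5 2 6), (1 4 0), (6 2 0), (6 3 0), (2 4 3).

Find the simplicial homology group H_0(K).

Fix the vertex order 0 < 1 < 2 < 3 < 4 < 5 < 6 and write every simplex with vertices in increasing order. Then dim K = 2 and the simplices of K are:

  0-simplices (7): [0], [1], [2], [3], [4], [5], [6]
  1-simplices (18): [0,1], [0,2], [0,3], [0,4], [0,5], [0,6], [1,3], [1,4], [1,5], [1,6], [2,3], [2,4], [2,5], [2,6], [3,4], [3,5], [3,6], [5,6]
  2-simplices (12): [0,1,4], [0,1,5], [0,2,4], [0,2,6], [0,3,5], [0,3,6], [1,3,4], [1,3,6], [1,5,6], [2,3,4], [2,3,5], [2,5,6]

so the chain groups are C_0 ≅ Z^7, C_1 ≅ Z^18, C_2 ≅ Z^12.

Boundary ∂_1: C_1 → C_0 maps an edge to its endpoints' difference, ∂[p,q] = q − p. For instance
  ∂[2,3] = [3] − [2].
As a 7×18 matrix over Z this has rank 6, with invariant factors (1,1,1,1,1,1).

The boundary map ∂_2: C_2 → C_1 sends each 2-simplex [p,q,r] to [q,r] − [p,r] + [p,q]. For instance
  ∂[0,2,4] = [2,4] − [0,4] + [0,2],
  ∂[0,3,6] = [3,6] − [0,6] + [0,3].
The resulting 18×12 matrix has rank 12, and its Smith normal form has invariant factors (1,1,1,1,1,1,1,1,1,1,1,2).

From H_k ≅ ker(∂_k) / im(∂_{k+1}) we obtain:

  H_0: rank C_0 − rank ∂_1 = 7 − 6 = 1, and the invariant factors of ∂_1 are all 1, so H_0 = Z.

(K is a triangulation of the real projective plane RP^2.)

H_0 ≅ Z.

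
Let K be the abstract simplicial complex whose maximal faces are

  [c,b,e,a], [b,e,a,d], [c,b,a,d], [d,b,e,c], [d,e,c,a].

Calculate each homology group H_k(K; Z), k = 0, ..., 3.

H_0 = Z,  H_1 = 0,  H_2 = 0,  H_3 = Z.

Order the vertices as a < b < c < d < e. Listing each simplex with vertices in this order, K has dimension 3 with simplices:

  0-simplices (5): a, b, c, d, e
  1-simplices (10): ab, ac, ad, ae, bc, bd, be, cd, ce, de
  2-simplices (10): abc, abd, abe, acd, ace, ade, bcd, bce, bde, cde
  3-simplices (5): abcd, abce, abde, acde, bcde

Hence C_0 ≅ Z^5, C_1 ≅ Z^10, C_2 ≅ Z^10, C_3 ≅ Z^5.

The boundary map ∂_1: C_1 → C_0 sends each edge [p,q] (with p < q) to q − p.
As a 5×10 matrix over Z this has rank 4, with invariant factors (1,1,1,1).

The boundary map ∂_2: C_2 → C_1 acts by ∂[p,q,r] = [q,r] − [p,r] + [p,q]. For instance
  ∂bde = de − be + bd,
  ∂bcd = cd − bd + bc.
The resulting 10×10 matrix has rank 6, and its Smith normal form has invariant factors (1,1,1,1,1,1).

∂_3: C_3 → C_2 sends each 3-simplex σ to the alternating sum Σ_i (−1)^i (σ with its i-th vertex removed). For instance
  ∂bcde = cde − bde + bce − bcd,
  ∂acde = cde − ade + ace − acd.
The 10×5 boundary matrix has rank 4 and Smith normal form diag(1,1,1,1).

Computing H_k = (kernel of ∂_k) / (image of ∂_{k+1}):

  H_0: rank C_0 − rank ∂_1 = 5 − 4 = 1, and the invariant factors of ∂_1 are all 1, so H_0 = Z.
  H_1: rank ker ∂_1 − rank ∂_2 = (10 − 4) − 6 = 0, and the invariant factors of ∂_2 are all 1, so H_1 = 0.
  H_2: rank ker ∂_2 − rank ∂_3 = (10 − 6) − 4 = 0, and the invariant factors of ∂_3 are all 1, so H_2 = 0.
  H_3: rank ker ∂_3 − rank ∂_4 = (5 − 4) − 0 = 1, and there is no ∂_4, so H_3 = Z.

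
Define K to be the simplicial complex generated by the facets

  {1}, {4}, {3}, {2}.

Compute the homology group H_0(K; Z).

H_0 = Z^4.

We work with the vertex ordering 1 < 2 < 3 < 4. The simplices of K, each written with vertices in increasing order, are:

  0-simplices (4): [1], [2], [3], [4]

giving chain groups C_0 ≅ Z^4.

Now H_k = ker ∂_k / im ∂_{k+1}, so:

  H_0: rank C_0 − rank ∂_1 = 4 − 0 = 4, and there is no ∂_1, so H_0 = Z^4.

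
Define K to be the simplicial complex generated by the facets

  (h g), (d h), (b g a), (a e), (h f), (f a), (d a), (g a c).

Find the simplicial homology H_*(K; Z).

H_0 ≅ Z,  H_1 ≅ Z^2,  H_2 = 0.

Take the total order a < b < c < d < e < f < g < h on the vertex set. Then K (dimension 2) consists of the simplices:

  0-simplices (8): a, b, c, d, e, f, g, h
  1-simplices (11): ab, ac, ad, ae, af, ag, bg, cg, dh, fh, gh
  2-simplices (2): abg, acg

giving chain groups C_0 ≅ Z^8, C_1 ≅ Z^11, C_2 ≅ Z^2.

Boundary ∂_1: C_1 → C_0 is given by ∂[p,q] = [q] − [p]. For instance
  ∂ab = b − a.
This gives a 8×11 integer matrix of rank 7; reducing to Smith normal form yields diagonal entries (1,1,1,1,1,1,1).

Boundary ∂_2: C_2 → C_1 sends each 2-simplex [p,q,r] to [q,r] − [p,r] + [p,q]. For instance
  ∂abg = bg − ag + ab,
  ∂acg = cg − ag + ac.
The resulting 11×2 matrix has rank 2, and its Smith normal form has invariant factors (1,1).

From H_k ≅ ker(∂_k) / im(∂_{k+1}) we obtain:

  H_0: rank C_0 − rank ∂_1 = 8 − 7 = 1, and the invariant factors of ∂_1 are all 1, so H_0 ≅ Z.
  H_1: rank ker ∂_1 − rank ∂_2 = (11 − 7) − 2 = 2, and the invariant factors of ∂_2 are all 1, so H_1 ≅ Z^2.
  H_2: rank ker ∂_2 − rank ∂_3 = (2 − 2) − 0 = 0, and there is no ∂_3, so H_2 ≅ 0.

As a check, the Euler characteristic is 8 − 11 + 2 = -1, which agrees with 1 − 2 + 0 = -1.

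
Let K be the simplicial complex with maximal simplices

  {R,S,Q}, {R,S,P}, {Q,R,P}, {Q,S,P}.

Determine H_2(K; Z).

Fix the vertex order P < Q < R < S and write every simplex with vertices in increasing order. Then dim K = 2 and the simplices of K are:

  0-simplices (4): P, Q, R, S
  1-simplices (6): PQ, PR, PS, QR, QS, RS
  2-simplices (4): PQR, PQS, PRS, QRS

so the chain groups are C_0 ≅ Z^4, C_1 ≅ Z^6, C_2 ≅ Z^4.

∂_1: C_1 → C_0 is given by ∂[p,q] = [q] − [p]. For instance
  ∂QR = R − Q.
The 4×6 boundary matrix has rank 3 and Smith normal form diag(1,1,1).

Boundary ∂_2: C_2 → C_1 acts by ∂[p,q,r] = [q,r] − [p,r] + [p,q]. For instance
  ∂QRS = RS − QS + QR,
  ∂PQS = QS − PS + PQ.
The resulting 6×4 matrix has rank 3, and its Smith normal form has invariant factors (1,1,1).

Reading off H_k = ker ∂_k / im ∂_{k+1}:

  H_2: rank ker ∂_2 − rank ∂_3 = (4 − 3) − 0 = 1, and there is no ∂_3, so H_2 = Z.

H_2 ≅ Z.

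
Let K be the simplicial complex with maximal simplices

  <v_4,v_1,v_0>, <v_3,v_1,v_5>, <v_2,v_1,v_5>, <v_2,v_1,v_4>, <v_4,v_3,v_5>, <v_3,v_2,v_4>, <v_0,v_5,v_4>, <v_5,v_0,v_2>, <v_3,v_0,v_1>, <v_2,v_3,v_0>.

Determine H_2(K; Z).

H_2 = 0.

Order the vertices as v_0 < v_1 < v_2 < v_3 < v_4 < v_5. Listing each simplex with vertices in this order, K has dimension 2 with simplices:

  0-simplices (6): [v_0], [v_1], [v_2], [v_3], [v_4], [v_5]
  1-simplices (15): (15 of them)
  2-simplices (10): [v_0,v_1,v_3], [v_0,v_1,v_4], [v_0,v_2,v_3], [v_0,v_2,v_5], [v_0,v_4,v_5], [v_1,v_2,v_4], [v_1,v_2,v_5], [v_1,v_3,v_5], [v_2,v_3,v_4], [v_3,v_4,v_5]

Hence C_0 ≅ Z^6, C_1 ≅ Z^15, C_2 ≅ Z^10.

Boundary ∂_1: C_1 → C_0 sends each edge [p,q] (with p < q) to q − p.
The resulting 6×15 matrix has rank 5, and its Smith normal form has invariant factors (1,1,1,1,1).

The boundary map ∂_2: C_2 → C_1 maps a triangle to the signed sum of its edges. For instance
  ∂[v_0,v_4,v_5] = [v_4,v_5] − [v_0,v_5] + [v_0,v_4],
  ∂[v_0,v_1,v_4] = [v_1,v_4] − [v_0,v_4] + [v_0,v_1].
This gives a 15×10 integer matrix of rank 10; reducing to Smith normal form yields diagonal entries (1,1,1,1,1,1,1,1,1,2).

Computing H_k = (kernel of ∂_k) / (image of ∂_{k+1}):

  H_2: rank ker ∂_2 − rank ∂_3 = (10 − 10) − 0 = 0, and there is no ∂_3, so H_2 = 0.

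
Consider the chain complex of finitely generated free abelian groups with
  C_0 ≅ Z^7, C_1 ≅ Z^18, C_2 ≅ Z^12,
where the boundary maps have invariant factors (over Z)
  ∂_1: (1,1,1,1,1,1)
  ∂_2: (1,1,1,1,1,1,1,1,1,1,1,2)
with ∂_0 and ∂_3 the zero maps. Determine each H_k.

H_0 = Z,  H_1 = Z/2,  H_2 = 0.

H_0: b_0 = 7 − 0 − 6 = 1; torsion from ∂_1 factors > 1: none. So H_0 = Z.
H_1: b_1 = 18 − 6 − 12 = 0; torsion from ∂_2 factors > 1: [2]. So H_1 = Z/2.
H_2: b_2 = 12 − 12 − 0 = 0; torsion from ∂_3 factors > 1: none. So H_2 = 0.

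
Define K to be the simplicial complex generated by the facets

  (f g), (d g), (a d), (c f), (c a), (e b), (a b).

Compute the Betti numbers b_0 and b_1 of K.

b_0 = 1, b_1 = 1.

We work with the vertex ordering a < b < c < d < e < f < g. The simplices of K, each written with vertices in increasing order, are:

  0-simplices (7): a, b, c, d, e, f, g
  1-simplices (7): ab, ac, ad, be, cf, dg, fg

so the chain groups are C_0 ≅ Z^7, C_1 ≅ Z^7.

∂_1: C_1 → C_0 sends each edge [p,q] (with p < q) to q − p.
The 7×7 boundary matrix has rank 6 and Smith normal form diag(1,1,1,1,1,1).

Computing H_k = (kernel of ∂_k) / (image of ∂_{k+1}):

  H_0: rank C_0 − rank ∂_1 = 7 − 6 = 1, and the invariant factors of ∂_1 are all 1, so H_0 = Z.
  H_1: rank ker ∂_1 − rank ∂_2 = (7 − 6) − 0 = 1, and there is no ∂_2, so H_1 = Z.

Hence the Betti numbers are b_0 = 1, b_1 = 1.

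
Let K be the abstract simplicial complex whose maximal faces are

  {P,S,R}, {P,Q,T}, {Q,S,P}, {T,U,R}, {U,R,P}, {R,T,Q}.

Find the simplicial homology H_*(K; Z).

Order the vertices as P < Q < R < S < T < U. Listing each simplex with vertices in this order, K has dimension 2 with simplices:

  0-simplices (6): P, Q, R, S, T, U
  1-simplices (12): PQ, PR, PS, PT, PU, QR, QS, QT, RS, RT, RU, TU
  2-simplices (6): PQS, PQT, PRS, PRU, QRT, RTU

giving chain groups C_0 ≅ Z^6, C_1 ≅ Z^12, C_2 ≅ Z^6.

Boundary ∂_1: C_1 → C_0 sends each edge [p,q] (with p < q) to q − p.
The resulting 6×12 matrix has rank 5, and its Smith normal form has invariant factors (1,1,1,1,1).

The boundary map ∂_2: C_2 → C_1 maps a triangle to the signed sum of its edges. For instance
  ∂RTU = TU − RU + RT,
  ∂PQT = QT − PT + PQ.
The 12×6 boundary matrix has rank 6 and Smith normal form diag(1,1,1,1,1,1).

Computing H_k = (kernel of ∂_k) / (image of ∂_{k+1}):

  H_0: rank C_0 − rank ∂_1 = 6 − 5 = 1, and the invariant factors of ∂_1 are all 1, so H_0 ≅ Z.
  H_1: rank ker ∂_1 − rank ∂_2 = (12 − 5) − 6 = 1, and the invariant factors of ∂_2 are all 1, so H_1 ≅ Z.
  H_2: rank ker ∂_2 − rank ∂_3 = (6 − 6) − 0 = 0, and there is no ∂_3, so H_2 ≅ 0.

As a check, the Euler characteristic is 6 − 12 + 6 = 0, which agrees with 1 − 1 + 0 = 0.

H_0 = Z,  H_1 = Z,  H_2 = 0.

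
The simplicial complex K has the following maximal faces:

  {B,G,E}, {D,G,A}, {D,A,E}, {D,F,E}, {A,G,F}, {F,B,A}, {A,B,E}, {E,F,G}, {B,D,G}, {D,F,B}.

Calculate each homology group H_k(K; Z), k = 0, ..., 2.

H_0 = Z,  H_1 = Z_2,  H_2 = 0.

We work with the vertex ordering A < B < D < E < F < G. The simplices of K, each written with vertices in increasing order, are:

  0-simplices (6): A, B, D, E, F, G
  1-simplices (15): AB, AD, AE, AF, AG, BD, BE, BF, BG, DE, DF, DG, EF, EG, FG
  2-simplices (10): ABE, ABF, ADE, ADG, AFG, BDF, BDG, BEG, DEF, EFG

so the chain groups are C_0 ≅ Z^6, C_1 ≅ Z^15, C_2 ≅ Z^10.

∂_1: C_1 → C_0 is given by ∂[p,q] = [q] − [p]. For instance
  ∂BF = F − B.
The 6×15 boundary matrix has rank 5 and Smith normal form diag(1,1,1,1,1).

The boundary map ∂_2: C_2 → C_1 acts by ∂[p,q,r] = [q,r] − [p,r] + [p,q]. For instance
  ∂BDG = DG − BG + BD,
  ∂ADG = DG − AG + AD.
The 15×10 boundary matrix has rank 10 and Smith normal form diag(1,1,1,1,1,1,1,1,1,2).

Reading off H_k = ker ∂_k / im ∂_{k+1}:

  H_0: rank C_0 − rank ∂_1 = 6 − 5 = 1, and the invariant factors of ∂_1 are all 1, so H_0 ≅ Z.
  H_1: rank ker ∂_1 − rank ∂_2 = (15 − 5) − 10 = 0, and ∂_2 has invariant factor 2 > 1, so H_1 ≅ Z_2.
  H_2: rank ker ∂_2 − rank ∂_3 = (10 − 10) − 0 = 0, and there is no ∂_3, so H_2 ≅ 0.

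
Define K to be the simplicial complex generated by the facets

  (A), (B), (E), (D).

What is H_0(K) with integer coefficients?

K has 4 vertices.
rank ∂_0 = 0, rank ∂_1 = 0 ⇒ b_0 = 4 − 0 − 0 = 4. So H_0 ≅ Z^4.

H_0 ≅ Z^4.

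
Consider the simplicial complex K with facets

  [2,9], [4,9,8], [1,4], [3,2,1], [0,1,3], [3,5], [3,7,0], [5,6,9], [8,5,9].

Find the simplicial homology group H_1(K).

H_1 = Z^2.

We work with the vertex ordering 0 < 1 < 2 < 3 < 4 < 5 < 6 < 7 < 8 < 9. The simplices of K, each written with vertices in increasing order, are:

  0-simplices (10): [0], [1], [2], [3], [4], [5], [6], [7], [8], [9]
  1-simplices (17): [0,1], [0,3], [0,7], [1,2], [1,3], [1,4], [2,3], [2,9], [3,5], [3,7], [4,8], [4,9], [5,6], [5,8], [5,9], [6,9], [8,9]
  2-simplices (6): [0,1,3], [0,3,7], [1,2,3], [4,8,9], [5,6,9], [5,8,9]

so the chain groups are C_0 ≅ Z^10, C_1 ≅ Z^17, C_2 ≅ Z^6.

Boundary ∂_1: C_1 → C_0 sends each edge [p,q] (with p < q) to q − p. For instance
  ∂[1,3] = [3] − [1].
As a 10×17 matrix over Z this has rank 9, with invariant factors (1,1,1,1,1,1,1,1,1).

∂_2: C_2 → C_1 acts by ∂[p,q,r] = [q,r] − [p,r] + [p,q]. For instance
  ∂[5,8,9] = [8,9] − [5,9] + [5,8],
  ∂[4,8,9] = [8,9] − [4,9] + [4,8].
The 17×6 boundary matrix has rank 6 and Smith normal form diag(1,1,1,1,1,1).

From H_k ≅ ker(∂_k) / im(∂_{k+1}) we obtain:

  H_1: rank ker ∂_1 − rank ∂_2 = (17 − 9) − 6 = 2, and the invariant factors of ∂_2 are all 1, so H_1 = Z^2.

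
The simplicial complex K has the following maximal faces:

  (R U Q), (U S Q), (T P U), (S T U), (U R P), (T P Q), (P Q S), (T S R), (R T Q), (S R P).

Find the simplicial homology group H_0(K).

We work with the vertex ordering P < Q < R < S < T < U. The simplices of K, each written with vertices in increasing order, are:

  0-simplices (6): P, Q, R, S, T, U
  1-simplices (15): PQ, PR, PS, PT, PU, QR, QS, QT, QU, RS, RT, RU, ST, SU, TU
  2-simplices (10): PQS, PQT, PRS, PRU, PTU, QRT, QRU, QSU, RST, STU

so the chain groups are C_0 ≅ Z^6, C_1 ≅ Z^15, C_2 ≅ Z^10.

∂_1: C_1 → C_0 sends each edge [p,q] (with p < q) to q − p.
This gives a 6×15 integer matrix of rank 5; reducing to Smith normal form yields diagonal entries (1,1,1,1,1).

∂_2: C_2 → C_1 sends each 2-simplex [p,q,r] to [q,r] − [p,r] + [p,q]. For instance
  ∂PQT = QT − PT + PQ,
  ∂PQS = QS − PS + PQ.
This gives a 15×10 integer matrix of rank 10; reducing to Smith normal form yields diagonal entries (1,1,1,1,1,1,1,1,1,2).

Now H_k = ker ∂_k / im ∂_{k+1}, so:

  H_0: rank C_0 − rank ∂_1 = 6 − 5 = 1, and the invariant factors of ∂_1 are all 1, so H_0 = Z.

H_0 ≅ Z.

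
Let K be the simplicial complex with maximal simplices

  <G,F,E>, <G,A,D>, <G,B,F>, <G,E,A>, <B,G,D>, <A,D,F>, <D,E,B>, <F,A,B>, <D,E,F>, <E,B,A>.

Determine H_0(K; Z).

Fix the vertex order A < B < D < E < F < G and write every simplex with vertices in increasing order. Then dim K = 2 and the simplices of K are:

  0-simplices (6): A, B, D, E, F, G
  1-simplices (15): AB, AD, AE, AF, AG, BD, BE, BF, BG, DE, DF, DG, EF, EG, FG
  2-simplices (10): ABE, ABF, ADF, ADG, AEG, BDE, BDG, BFG, DEF, EFG

giving chain groups C_0 ≅ Z^6, C_1 ≅ Z^15, C_2 ≅ Z^10.

Boundary ∂_1: C_1 → C_0 maps an edge to its endpoints' difference, ∂[p,q] = q − p.
This gives a 6×15 integer matrix of rank 5; reducing to Smith normal form yields diagonal entries (1,1,1,1,1).

Boundary ∂_2: C_2 → C_1 sends each 2-simplex [p,q,r] to [q,r] − [p,r] + [p,q]. For instance
  ∂EFG = FG − EG + EF,
  ∂BDG = DG − BG + BD.
The resulting 15×10 matrix has rank 10, and its Smith normal form has invariant factors (1,1,1,1,1,1,1,1,1,2).

Computing H_k = (kernel of ∂_k) / (image of ∂_{k+1}):

  H_0: rank C_0 − rank ∂_1 = 6 − 5 = 1, and the invariant factors of ∂_1 are all 1, so H_0 = Z.

(K is a triangulation of the real projective plane RP^2.)

H_0 = Z.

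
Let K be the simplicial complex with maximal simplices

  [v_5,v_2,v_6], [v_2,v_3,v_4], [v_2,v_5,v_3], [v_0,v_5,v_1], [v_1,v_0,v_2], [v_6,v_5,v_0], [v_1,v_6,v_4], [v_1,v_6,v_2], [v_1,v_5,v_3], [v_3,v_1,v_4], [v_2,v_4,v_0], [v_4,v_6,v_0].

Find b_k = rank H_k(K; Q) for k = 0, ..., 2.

b_0 = 1, b_1 = 0, b_2 = 0.

K has 7 vertices, 18 edges, 12 triangles.
rank ∂_0 = 0, rank ∂_1 = 6 ⇒ b_0 = 7 − 0 − 6 = 1; all invariant factors of ∂_1 are 1 so no torsion. So H_0 = Z.
rank ∂_1 = 6, rank ∂_2 = 12 ⇒ b_1 = 18 − 6 − 12 = 0; ∂_2 has invariant factor(s) [2] giving torsion. So H_1 = Z/2.
rank ∂_2 = 12, rank ∂_3 = 0 ⇒ b_2 = 12 − 12 − 0 = 0. So H_2 = 0.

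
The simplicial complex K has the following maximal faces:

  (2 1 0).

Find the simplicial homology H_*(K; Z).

Order the vertices as 0 < 1 < 2. Listing each simplex with vertices in this order, K has dimension 2 with simplices:

  0-simplices (3): [0], [1], [2]
  1-simplices (3): [0,1], [0,2], [1,2]
  2-simplices (1): [0,1,2]

Hence C_0 ≅ Z^3, C_1 ≅ Z^3, C_2 ≅ Z^1.

∂_1: C_1 → C_0 sends each edge [p,q] (with p < q) to q − p. For instance
  ∂[0,1] = [1] − [0].
The 3×3 boundary matrix has rank 2 and Smith normal form diag(1,1).

Boundary ∂_2: C_2 → C_1 sends each 2-simplex [p,q,r] to [q,r] − [p,r] + [p,q]. For instance
  ∂[0,1,2] = [1,2] − [0,2] + [0,1].
The 3×1 boundary matrix has rank 1 and Smith normal form diag(1).

Now H_k = ker ∂_k / im ∂_{k+1}, so:

  H_0: rank C_0 − rank ∂_1 = 3 − 2 = 1, and the invariant factors of ∂_1 are all 1, so H_0 = Z.
  H_1: rank ker ∂_1 − rank ∂_2 = (3 − 2) − 1 = 0, and the invariant factors of ∂_2 are all 1, so H_1 = 0.
  H_2: rank ker ∂_2 − rank ∂_3 = (1 − 1) − 0 = 0, and there is no ∂_3, so H_2 = 0.

H_0 ≅ Z,  H_1 = 0,  H_2 = 0.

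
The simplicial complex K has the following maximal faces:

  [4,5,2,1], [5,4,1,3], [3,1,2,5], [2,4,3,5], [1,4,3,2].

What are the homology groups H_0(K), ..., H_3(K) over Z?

We work with the vertex ordering 1 < 2 < 3 < 4 < 5. The simplices of K, each written with vertices in increasing order, are:

  0-simplices (5): [1], [2], [3], [4], [5]
  1-simplices (10): [1,2], [1,3], [1,4], [1,5], [2,3], [2,4], [2,5], [3,4], [3,5], [4,5]
  2-simplices (10): [1,2,3], [1,2,4], [1,2,5], [1,3,4], [1,3,5], [1,4,5], [2,3,4], [2,3,5], [2,4,5], [3,4,5]
  3-simplices (5): [1,2,3,4], [1,2,3,5], [1,2,4,5], [1,3,4,5], [2,3,4,5]

Hence C_0 ≅ Z^5, C_1 ≅ Z^10, C_2 ≅ Z^10, C_3 ≅ Z^5.

∂_1: C_1 → C_0 is given by ∂[p,q] = [q] − [p].
As a 5×10 matrix over Z this has rank 4, with invariant factors (1,1,1,1).

∂_2: C_2 → C_1 acts by ∂[p,q,r] = [q,r] − [p,r] + [p,q]. For instance
  ∂[2,3,5] = [3,5] − [2,5] + [2,3],
  ∂[2,3,4] = [3,4] − [2,4] + [2,3].
The resulting 10×10 matrix has rank 6, and its Smith normal form has invariant factors (1,1,1,1,1,1).

The boundary map ∂_3: C_3 → C_2 sends each 3-simplex σ to the alternating sum Σ_i (−1)^i (σ with its i-th vertex removed). For instance
  ∂[1,2,4,5] = [2,4,5] − [1,4,5] + [1,2,5] − [1,2,4],
  ∂[1,3,4,5] = [3,4,5] − [1,4,5] + [1,3,5] − [1,3,4].
The 10×5 boundary matrix has rank 4 and Smith normal form diag(1,1,1,1).

From H_k ≅ ker(∂_k) / im(∂_{k+1}) we obtain:

  H_0: rank C_0 − rank ∂_1 = 5 − 4 = 1, and the invariant factors of ∂_1 are all 1, so H_0 ≅ Z.
  H_1: rank ker ∂_1 − rank ∂_2 = (10 − 4) − 6 = 0, and the invariant factors of ∂_2 are all 1, so H_1 ≅ 0.
  H_2: rank ker ∂_2 − rank ∂_3 = (10 − 6) − 4 = 0, and the invariant factors of ∂_3 are all 1, so H_2 ≅ 0.
  H_3: rank ker ∂_3 − rank ∂_4 = (5 − 4) − 0 = 1, and there is no ∂_4, so H_3 ≅ Z.

As a check, the Euler characteristic is 5 − 10 + 10 − 5 = 0, which agrees with 1 − 0 + 0 − 1 = 0.

H_0 ≅ Z,  H_1 = 0,  H_2 = 0,  H_3 ≅ Z.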